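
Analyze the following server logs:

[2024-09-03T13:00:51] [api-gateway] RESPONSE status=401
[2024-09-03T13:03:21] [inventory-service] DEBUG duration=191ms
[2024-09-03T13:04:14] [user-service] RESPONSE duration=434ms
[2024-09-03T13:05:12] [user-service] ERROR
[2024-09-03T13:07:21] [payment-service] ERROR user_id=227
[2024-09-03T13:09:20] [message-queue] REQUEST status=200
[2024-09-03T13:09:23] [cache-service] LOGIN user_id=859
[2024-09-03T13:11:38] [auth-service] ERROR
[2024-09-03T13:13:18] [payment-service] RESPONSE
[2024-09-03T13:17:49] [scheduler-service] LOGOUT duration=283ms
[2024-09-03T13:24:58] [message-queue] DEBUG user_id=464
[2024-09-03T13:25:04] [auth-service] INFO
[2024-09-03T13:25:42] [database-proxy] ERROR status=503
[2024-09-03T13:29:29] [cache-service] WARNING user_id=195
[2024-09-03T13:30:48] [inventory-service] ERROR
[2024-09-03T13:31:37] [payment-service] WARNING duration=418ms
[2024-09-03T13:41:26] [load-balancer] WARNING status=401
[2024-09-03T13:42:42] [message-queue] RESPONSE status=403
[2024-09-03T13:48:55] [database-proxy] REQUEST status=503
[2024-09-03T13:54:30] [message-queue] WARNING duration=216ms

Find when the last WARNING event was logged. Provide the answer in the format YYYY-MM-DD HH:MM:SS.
2024-09-03 13:54:30

To find the last event:

1. Filter for all WARNING events
2. Sort by timestamp
3. Select the last one
4. Timestamp: 2024-09-03 13:54:30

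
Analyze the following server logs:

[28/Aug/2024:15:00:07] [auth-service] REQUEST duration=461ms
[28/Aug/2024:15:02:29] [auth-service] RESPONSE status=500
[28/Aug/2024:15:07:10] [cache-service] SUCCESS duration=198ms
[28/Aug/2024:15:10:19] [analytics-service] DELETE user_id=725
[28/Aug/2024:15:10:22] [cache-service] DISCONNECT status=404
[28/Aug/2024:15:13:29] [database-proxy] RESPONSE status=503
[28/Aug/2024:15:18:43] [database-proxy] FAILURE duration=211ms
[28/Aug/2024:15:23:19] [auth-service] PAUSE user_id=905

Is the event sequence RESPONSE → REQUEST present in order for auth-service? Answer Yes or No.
No

To verify sequence order:

1. Find all events in sequence RESPONSE → REQUEST for auth-service
2. Extract their timestamps
3. Check if timestamps are in ascending order
4. Result: No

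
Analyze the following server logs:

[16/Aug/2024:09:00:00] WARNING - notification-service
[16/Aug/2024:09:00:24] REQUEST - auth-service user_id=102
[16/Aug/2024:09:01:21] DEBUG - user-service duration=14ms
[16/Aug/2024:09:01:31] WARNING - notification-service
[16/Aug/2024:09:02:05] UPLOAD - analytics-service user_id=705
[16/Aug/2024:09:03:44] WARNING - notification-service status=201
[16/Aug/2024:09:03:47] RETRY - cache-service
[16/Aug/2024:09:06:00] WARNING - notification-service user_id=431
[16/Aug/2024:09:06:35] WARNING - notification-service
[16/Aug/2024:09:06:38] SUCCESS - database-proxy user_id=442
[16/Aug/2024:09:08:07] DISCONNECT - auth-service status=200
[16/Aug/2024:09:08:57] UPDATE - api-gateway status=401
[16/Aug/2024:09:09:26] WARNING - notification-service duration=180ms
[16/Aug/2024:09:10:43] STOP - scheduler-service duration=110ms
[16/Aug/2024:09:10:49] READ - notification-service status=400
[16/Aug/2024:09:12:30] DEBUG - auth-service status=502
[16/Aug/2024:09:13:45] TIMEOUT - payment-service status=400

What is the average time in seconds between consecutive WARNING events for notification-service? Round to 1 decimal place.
113.2

To calculate average interval:

1. Find all WARNING events for notification-service in order
2. Calculate time gaps between consecutive events
3. Compute mean of gaps: 566 / 5 = 113.2 seconds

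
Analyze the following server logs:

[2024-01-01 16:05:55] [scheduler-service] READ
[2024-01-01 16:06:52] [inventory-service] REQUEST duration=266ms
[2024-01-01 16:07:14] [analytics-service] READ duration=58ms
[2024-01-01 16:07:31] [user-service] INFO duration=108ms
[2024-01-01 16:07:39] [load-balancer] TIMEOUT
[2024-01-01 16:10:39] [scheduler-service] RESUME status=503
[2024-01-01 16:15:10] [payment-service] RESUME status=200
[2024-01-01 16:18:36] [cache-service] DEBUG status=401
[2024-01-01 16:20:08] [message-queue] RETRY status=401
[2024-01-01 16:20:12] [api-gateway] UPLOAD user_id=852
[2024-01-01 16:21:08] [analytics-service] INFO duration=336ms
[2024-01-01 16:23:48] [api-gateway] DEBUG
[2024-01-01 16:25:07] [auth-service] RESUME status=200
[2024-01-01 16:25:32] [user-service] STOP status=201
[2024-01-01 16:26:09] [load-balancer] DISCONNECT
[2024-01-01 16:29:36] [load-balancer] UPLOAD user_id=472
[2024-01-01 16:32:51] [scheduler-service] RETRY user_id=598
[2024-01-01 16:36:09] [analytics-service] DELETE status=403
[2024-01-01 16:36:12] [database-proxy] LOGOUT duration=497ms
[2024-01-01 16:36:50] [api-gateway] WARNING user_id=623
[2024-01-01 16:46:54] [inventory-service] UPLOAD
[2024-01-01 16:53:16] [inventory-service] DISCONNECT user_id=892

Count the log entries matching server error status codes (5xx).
1

To find matching entries:

1. Pattern to match: server error status codes (5xx)
2. Scan each log entry for the pattern
3. Count matches: 1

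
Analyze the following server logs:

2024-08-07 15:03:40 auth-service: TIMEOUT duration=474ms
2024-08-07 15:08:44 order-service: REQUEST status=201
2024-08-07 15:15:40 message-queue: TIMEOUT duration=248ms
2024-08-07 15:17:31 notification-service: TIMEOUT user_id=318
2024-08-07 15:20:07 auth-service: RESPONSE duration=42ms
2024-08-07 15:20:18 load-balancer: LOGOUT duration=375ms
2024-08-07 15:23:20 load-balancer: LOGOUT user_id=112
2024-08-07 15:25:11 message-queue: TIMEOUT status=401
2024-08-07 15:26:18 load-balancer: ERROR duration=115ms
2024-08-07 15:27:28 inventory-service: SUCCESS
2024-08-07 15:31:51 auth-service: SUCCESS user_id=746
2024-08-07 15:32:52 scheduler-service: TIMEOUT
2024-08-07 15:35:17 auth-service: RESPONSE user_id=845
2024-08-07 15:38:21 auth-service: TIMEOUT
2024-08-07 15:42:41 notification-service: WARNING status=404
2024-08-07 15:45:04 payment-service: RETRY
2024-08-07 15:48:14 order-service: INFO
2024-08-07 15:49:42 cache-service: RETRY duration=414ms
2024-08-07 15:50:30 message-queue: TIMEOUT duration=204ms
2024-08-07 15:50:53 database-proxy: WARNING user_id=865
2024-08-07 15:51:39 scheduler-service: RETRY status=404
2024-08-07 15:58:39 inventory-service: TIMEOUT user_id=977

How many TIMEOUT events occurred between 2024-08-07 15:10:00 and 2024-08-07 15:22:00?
2

To count events in the time window:

1. Window boundaries: 2024-08-07 15:10:00 to 2024-08-07 15:22:00
2. Filter for TIMEOUT events within this window
3. Count matching events: 2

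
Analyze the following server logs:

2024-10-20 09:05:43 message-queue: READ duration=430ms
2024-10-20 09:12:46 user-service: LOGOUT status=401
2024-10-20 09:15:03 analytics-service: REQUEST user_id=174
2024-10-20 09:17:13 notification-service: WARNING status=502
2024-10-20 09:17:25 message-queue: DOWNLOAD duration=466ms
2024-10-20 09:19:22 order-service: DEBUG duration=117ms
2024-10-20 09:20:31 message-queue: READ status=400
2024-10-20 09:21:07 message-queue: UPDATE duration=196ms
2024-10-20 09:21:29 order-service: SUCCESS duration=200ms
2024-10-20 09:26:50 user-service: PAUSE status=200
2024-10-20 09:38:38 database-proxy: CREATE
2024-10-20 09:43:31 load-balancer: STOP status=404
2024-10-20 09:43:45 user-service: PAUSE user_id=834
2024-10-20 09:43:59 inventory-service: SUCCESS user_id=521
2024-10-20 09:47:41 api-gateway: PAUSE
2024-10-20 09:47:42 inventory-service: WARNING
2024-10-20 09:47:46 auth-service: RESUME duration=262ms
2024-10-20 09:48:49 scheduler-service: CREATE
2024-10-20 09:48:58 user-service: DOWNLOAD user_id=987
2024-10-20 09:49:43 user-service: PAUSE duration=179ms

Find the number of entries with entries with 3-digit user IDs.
4

To find matching entries:

1. Pattern to match: entries with 3-digit user IDs
2. Scan each log entry for the pattern
3. Count matches: 4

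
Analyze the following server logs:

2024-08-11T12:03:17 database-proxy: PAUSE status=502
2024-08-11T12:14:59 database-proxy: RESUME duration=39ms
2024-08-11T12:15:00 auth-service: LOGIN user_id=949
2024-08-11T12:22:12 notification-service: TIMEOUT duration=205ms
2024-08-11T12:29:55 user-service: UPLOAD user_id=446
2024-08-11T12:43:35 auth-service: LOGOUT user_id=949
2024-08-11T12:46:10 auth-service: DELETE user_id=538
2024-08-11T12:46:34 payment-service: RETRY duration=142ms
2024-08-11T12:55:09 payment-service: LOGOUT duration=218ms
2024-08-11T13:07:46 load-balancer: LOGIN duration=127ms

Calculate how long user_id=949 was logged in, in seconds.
1715

To calculate session duration:

1. Find LOGIN event for user_id=949: 2024-08-11T12:15:00
2. Find LOGOUT event for user_id=949: 2024-08-11T12:43:35
3. Session duration: 2024-08-11T12:43:35 - 2024-08-11T12:15:00 = 1715 seconds (28 minutes)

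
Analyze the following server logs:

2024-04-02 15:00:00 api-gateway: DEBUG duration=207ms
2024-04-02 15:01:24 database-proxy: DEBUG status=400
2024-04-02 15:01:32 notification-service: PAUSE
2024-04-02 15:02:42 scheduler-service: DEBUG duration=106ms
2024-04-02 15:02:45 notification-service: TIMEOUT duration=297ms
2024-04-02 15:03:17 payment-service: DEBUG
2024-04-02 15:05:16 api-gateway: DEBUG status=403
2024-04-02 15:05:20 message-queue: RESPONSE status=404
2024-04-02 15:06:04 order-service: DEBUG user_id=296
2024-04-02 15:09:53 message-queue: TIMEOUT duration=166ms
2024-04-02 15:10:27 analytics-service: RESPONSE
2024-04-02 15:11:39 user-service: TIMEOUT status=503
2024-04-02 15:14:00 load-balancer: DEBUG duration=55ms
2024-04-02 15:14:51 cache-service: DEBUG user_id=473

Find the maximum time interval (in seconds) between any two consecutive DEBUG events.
476

To find the longest gap:

1. Extract all DEBUG events in chronological order
2. Calculate time differences between consecutive events
3. Find the maximum difference
4. Longest gap: 476 seconds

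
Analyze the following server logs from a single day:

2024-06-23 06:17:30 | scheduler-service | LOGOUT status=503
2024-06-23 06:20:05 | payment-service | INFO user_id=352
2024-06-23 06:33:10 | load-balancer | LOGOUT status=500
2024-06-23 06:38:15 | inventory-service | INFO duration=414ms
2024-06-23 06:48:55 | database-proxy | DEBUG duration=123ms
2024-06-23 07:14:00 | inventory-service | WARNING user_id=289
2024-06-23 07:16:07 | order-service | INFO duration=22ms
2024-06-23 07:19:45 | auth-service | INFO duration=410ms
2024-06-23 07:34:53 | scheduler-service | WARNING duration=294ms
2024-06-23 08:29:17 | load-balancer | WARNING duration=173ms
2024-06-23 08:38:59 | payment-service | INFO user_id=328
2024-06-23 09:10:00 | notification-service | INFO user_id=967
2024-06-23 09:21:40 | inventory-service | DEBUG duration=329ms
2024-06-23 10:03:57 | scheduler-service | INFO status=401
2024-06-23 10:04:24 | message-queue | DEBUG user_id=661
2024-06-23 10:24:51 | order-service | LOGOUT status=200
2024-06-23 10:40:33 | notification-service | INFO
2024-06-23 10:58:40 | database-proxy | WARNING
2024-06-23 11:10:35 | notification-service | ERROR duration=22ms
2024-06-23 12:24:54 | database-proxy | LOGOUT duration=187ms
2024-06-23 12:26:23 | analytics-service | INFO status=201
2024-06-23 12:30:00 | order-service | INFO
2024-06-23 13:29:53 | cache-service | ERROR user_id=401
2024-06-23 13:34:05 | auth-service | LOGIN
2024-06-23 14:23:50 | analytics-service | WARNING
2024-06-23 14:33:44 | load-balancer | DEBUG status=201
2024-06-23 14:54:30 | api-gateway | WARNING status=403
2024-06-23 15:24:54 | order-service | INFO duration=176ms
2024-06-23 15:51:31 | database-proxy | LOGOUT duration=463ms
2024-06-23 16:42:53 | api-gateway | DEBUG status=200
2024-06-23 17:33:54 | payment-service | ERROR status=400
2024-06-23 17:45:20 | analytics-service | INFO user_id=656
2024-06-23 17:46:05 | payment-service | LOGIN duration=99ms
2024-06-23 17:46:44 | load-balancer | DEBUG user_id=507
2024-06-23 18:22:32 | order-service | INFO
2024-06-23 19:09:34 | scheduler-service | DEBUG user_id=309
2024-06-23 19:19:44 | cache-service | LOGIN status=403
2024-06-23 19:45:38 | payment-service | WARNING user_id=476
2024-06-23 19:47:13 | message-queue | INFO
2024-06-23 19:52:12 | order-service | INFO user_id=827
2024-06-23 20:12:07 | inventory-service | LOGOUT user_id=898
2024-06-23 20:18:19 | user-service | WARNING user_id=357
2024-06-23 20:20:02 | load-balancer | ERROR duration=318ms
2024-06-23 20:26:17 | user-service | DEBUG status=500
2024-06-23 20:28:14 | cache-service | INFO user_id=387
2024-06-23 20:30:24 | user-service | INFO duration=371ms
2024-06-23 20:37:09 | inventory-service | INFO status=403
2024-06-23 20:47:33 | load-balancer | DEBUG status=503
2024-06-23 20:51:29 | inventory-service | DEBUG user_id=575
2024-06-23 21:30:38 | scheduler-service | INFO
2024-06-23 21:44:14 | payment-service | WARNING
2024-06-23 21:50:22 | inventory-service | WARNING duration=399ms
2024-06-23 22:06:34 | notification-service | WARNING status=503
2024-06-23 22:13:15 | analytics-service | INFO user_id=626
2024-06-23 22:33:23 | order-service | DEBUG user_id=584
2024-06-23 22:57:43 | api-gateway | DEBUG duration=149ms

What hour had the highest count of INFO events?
20

To find the peak hour:

1. Group all INFO events by hour
2. Count events in each hour
3. Find hour with maximum count
4. Peak hour: 20 (with 3 events)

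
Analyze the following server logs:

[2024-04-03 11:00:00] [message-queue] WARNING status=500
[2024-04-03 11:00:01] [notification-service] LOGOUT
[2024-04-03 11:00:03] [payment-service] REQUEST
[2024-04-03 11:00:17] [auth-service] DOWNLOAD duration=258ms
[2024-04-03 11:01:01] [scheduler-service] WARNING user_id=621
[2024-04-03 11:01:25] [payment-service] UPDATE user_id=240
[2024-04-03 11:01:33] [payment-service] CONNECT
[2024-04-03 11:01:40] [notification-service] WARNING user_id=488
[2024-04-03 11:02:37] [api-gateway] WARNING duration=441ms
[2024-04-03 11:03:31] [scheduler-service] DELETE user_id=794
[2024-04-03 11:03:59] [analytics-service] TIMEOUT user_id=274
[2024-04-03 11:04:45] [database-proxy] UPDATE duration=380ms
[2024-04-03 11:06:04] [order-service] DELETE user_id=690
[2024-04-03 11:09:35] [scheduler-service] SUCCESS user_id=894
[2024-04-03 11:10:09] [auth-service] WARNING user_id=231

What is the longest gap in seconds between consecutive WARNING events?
452

To find the longest gap:

1. Extract all WARNING events in chronological order
2. Calculate time differences between consecutive events
3. Find the maximum difference
4. Longest gap: 452 seconds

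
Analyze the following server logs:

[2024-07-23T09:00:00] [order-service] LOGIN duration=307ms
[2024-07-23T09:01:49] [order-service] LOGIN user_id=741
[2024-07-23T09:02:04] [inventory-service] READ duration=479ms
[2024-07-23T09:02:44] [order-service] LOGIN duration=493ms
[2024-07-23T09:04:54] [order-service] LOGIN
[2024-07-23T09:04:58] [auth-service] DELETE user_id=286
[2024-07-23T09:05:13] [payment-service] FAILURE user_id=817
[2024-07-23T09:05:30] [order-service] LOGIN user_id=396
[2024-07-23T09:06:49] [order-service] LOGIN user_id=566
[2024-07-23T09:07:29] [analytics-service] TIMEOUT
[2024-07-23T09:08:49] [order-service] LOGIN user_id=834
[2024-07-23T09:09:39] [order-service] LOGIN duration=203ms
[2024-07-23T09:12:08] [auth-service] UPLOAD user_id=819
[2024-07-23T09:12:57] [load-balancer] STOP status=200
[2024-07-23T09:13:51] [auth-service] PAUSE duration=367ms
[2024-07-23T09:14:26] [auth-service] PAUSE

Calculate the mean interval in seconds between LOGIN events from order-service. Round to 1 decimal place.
82.7

To calculate average interval:

1. Find all LOGIN events for order-service in order
2. Calculate time gaps between consecutive events
3. Compute mean of gaps: 579 / 7 = 82.7 seconds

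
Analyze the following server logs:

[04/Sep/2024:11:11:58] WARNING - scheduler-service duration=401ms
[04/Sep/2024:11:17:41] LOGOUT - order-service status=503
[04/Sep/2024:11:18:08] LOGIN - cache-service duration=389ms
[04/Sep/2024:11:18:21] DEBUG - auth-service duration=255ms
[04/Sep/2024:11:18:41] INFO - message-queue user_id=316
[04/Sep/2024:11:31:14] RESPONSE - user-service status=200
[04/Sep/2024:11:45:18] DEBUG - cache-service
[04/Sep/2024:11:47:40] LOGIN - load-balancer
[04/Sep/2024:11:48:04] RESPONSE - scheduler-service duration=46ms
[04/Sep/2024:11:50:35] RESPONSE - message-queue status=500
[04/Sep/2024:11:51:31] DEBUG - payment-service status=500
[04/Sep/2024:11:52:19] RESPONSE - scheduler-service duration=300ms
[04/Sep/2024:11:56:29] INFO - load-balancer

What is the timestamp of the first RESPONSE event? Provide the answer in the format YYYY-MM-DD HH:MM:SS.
2024-09-04 11:31:14

To find the first event:

1. Filter for all RESPONSE events
2. Sort by timestamp
3. Select the first one
4. Timestamp: 2024-09-04 11:31:14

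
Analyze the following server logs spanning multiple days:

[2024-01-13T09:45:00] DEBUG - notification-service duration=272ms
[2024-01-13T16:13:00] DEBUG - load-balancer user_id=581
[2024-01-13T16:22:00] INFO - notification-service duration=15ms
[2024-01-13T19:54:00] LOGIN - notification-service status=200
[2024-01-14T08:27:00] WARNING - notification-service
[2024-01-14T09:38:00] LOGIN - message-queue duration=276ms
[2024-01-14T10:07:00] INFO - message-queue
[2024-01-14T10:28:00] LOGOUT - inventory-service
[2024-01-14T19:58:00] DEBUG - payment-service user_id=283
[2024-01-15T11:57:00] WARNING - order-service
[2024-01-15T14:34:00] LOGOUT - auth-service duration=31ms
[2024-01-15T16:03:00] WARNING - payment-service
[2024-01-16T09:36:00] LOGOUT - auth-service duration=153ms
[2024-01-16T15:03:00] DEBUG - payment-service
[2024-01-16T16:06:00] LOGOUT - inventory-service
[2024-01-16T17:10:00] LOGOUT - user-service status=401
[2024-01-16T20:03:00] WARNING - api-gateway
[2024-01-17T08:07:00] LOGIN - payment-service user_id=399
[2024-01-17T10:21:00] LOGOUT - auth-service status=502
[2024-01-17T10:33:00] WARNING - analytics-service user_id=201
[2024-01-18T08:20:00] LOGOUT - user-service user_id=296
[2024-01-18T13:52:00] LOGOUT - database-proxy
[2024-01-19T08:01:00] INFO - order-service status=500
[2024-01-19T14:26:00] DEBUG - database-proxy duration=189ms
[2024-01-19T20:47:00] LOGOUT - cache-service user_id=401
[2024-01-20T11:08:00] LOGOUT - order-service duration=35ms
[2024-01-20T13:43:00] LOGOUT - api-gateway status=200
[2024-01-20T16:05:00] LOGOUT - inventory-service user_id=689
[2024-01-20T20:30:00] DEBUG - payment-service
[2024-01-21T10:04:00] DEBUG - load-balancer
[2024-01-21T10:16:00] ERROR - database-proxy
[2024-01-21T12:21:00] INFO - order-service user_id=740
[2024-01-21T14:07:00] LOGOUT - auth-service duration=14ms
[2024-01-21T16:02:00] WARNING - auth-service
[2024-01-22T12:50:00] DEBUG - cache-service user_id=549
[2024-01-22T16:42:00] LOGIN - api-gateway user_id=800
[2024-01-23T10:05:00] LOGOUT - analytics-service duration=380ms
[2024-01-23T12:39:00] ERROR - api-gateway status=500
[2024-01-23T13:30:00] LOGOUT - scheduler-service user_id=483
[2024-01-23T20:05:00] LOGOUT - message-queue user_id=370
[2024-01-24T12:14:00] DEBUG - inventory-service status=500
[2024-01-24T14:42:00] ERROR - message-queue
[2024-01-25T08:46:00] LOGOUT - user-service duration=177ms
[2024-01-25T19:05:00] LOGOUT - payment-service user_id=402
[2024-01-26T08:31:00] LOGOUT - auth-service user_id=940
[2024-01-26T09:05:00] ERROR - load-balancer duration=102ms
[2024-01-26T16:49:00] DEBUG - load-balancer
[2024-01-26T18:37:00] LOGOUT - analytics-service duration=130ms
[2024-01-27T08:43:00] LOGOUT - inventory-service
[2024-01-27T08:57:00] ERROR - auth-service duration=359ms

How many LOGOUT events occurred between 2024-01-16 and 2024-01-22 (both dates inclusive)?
11

To filter by date range:

1. Date range: 2024-01-16 through 2024-01-22, both dates inclusive
2. Filter for LOGOUT events whose date falls in this range
3. Count matching events: 11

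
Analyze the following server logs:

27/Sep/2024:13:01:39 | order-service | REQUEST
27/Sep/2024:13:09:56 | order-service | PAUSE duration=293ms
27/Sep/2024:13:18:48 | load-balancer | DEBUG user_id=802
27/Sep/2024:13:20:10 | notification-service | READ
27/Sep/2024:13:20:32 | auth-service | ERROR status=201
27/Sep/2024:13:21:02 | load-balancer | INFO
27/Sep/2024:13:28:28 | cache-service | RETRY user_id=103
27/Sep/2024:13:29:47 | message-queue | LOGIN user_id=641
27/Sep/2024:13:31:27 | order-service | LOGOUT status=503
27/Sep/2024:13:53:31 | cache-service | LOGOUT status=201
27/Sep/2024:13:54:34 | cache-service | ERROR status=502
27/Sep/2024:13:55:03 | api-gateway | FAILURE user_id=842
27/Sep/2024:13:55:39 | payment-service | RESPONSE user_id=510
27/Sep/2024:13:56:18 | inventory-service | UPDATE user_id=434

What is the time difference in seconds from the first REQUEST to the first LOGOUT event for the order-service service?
1788

To find the time between events:

1. Locate the first REQUEST event for order-service: 27/Sep/2024:13:01:39
2. Locate the first LOGOUT event for order-service: 27/Sep/2024:13:31:27
3. Calculate the difference: 27/Sep/2024:13:31:27 - 27/Sep/2024:13:01:39 = 1788 seconds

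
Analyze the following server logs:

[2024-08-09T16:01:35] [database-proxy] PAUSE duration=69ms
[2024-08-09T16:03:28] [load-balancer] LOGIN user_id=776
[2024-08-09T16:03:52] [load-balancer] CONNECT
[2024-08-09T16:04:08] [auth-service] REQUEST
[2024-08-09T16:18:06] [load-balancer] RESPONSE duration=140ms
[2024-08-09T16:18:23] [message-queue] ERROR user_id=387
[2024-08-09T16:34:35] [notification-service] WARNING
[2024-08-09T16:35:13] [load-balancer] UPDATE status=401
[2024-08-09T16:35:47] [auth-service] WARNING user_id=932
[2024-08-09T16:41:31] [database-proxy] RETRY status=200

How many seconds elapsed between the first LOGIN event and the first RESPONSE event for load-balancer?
878

To find the time between events:

1. Locate the first LOGIN event for load-balancer: 2024-08-09T16:03:28
2. Locate the first RESPONSE event for load-balancer: 2024-08-09T16:18:06
3. Calculate the difference: 2024-08-09T16:18:06 - 2024-08-09T16:03:28 = 878 seconds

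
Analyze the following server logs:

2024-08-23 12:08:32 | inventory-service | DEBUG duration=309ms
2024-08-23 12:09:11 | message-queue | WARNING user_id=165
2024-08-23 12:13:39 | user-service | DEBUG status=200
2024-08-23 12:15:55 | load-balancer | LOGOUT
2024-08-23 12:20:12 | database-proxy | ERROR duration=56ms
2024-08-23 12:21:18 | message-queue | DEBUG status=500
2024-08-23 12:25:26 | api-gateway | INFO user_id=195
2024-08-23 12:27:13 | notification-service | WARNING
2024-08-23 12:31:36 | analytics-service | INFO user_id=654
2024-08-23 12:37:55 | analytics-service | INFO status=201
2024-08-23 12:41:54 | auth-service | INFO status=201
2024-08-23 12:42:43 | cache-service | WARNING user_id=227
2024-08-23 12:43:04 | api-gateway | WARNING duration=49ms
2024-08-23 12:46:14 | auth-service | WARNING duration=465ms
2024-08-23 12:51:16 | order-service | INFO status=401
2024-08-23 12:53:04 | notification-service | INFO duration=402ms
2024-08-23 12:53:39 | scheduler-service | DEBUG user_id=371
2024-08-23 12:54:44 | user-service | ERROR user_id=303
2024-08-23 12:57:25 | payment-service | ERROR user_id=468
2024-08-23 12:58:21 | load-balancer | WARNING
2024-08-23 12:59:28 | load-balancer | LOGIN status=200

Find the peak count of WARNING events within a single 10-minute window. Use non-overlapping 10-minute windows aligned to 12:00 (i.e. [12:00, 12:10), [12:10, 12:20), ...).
3

To find the burst window:

1. Divide the log period into non-overlapping 10-minute windows starting at 12:00
2. Count WARNING events in each window
3. Find the window with maximum count
4. Maximum events in a window: 3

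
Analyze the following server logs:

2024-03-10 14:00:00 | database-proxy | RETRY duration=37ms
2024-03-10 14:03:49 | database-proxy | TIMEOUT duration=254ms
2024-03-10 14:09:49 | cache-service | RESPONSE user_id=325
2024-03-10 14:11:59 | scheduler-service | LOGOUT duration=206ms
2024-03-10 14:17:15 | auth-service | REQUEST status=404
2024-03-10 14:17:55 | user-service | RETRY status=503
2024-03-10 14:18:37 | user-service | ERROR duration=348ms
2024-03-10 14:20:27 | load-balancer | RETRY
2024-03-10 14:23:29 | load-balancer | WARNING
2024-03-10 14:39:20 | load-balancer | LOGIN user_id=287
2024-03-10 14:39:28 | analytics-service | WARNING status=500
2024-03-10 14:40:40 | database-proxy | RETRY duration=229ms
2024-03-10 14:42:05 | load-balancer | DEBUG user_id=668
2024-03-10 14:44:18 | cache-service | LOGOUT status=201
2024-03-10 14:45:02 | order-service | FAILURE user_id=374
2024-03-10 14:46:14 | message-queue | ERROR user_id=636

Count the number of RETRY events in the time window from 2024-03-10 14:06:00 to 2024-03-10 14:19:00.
1

To count events in the time window:

1. Window boundaries: 2024-03-10 14:06:00 to 2024-03-10 14:19:00
2. Filter for RETRY events within this window
3. Count matching events: 1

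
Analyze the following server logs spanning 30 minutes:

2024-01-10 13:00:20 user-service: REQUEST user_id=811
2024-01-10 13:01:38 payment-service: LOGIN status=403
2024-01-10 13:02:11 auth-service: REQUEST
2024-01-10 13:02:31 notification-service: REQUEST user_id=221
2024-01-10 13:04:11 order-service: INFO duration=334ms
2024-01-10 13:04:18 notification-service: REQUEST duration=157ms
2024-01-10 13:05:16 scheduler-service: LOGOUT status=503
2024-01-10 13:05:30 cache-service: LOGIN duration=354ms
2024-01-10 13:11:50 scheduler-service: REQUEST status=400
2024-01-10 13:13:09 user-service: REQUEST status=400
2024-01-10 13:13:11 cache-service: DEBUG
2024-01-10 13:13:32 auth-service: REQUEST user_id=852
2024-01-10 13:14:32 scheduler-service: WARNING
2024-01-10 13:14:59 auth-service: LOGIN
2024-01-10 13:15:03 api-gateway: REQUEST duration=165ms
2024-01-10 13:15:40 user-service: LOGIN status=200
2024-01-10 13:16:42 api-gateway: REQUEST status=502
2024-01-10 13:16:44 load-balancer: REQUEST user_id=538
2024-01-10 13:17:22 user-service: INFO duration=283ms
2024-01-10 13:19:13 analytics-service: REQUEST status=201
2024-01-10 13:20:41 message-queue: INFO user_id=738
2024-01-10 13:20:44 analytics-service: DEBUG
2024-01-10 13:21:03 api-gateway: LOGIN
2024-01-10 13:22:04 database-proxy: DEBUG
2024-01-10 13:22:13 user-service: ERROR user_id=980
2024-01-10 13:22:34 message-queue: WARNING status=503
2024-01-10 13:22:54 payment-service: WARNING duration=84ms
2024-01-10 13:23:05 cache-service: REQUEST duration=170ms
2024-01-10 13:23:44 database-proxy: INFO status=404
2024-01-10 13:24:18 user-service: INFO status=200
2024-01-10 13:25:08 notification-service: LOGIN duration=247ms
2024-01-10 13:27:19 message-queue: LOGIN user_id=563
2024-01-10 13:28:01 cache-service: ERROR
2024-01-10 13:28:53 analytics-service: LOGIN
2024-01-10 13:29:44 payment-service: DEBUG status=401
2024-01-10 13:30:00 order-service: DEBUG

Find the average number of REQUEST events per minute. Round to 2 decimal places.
0.4

To calculate the rate:

1. Count total REQUEST events: 12
2. Total time period: 30 minutes
3. Rate = 12 / 30 = 0.4 events per minute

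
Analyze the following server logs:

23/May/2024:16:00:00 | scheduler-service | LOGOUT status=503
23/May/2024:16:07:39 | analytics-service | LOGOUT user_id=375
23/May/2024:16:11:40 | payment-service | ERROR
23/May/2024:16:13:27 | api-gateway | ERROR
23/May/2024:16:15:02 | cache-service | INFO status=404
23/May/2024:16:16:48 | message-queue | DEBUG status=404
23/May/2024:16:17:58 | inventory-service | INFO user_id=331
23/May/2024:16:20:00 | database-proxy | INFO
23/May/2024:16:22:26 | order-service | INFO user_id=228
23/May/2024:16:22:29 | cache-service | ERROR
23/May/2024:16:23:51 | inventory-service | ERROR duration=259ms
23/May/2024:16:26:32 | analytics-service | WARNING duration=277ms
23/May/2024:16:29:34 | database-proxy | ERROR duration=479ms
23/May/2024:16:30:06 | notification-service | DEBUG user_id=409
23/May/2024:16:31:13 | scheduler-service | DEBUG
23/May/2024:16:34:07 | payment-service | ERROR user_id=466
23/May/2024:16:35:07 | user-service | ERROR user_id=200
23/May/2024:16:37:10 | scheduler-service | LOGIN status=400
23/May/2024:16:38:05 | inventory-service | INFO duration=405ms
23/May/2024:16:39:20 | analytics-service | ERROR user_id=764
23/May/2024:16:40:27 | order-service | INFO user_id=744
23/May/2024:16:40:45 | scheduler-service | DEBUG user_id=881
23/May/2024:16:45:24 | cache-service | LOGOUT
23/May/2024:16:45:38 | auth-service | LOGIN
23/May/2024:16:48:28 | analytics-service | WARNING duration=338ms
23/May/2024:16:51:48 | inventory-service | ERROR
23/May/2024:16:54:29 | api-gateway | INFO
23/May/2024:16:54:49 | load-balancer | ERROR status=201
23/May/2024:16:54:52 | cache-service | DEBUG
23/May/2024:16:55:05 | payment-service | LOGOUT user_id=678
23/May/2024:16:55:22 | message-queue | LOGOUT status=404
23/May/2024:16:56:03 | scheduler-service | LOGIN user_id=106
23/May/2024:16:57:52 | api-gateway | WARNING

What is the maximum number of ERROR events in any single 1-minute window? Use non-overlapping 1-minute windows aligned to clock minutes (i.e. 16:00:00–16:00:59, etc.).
1

To find the burst window:

1. Divide the log period into non-overlapping 1-minute windows starting at 16:00
2. Count ERROR events in each window
3. Find the window with maximum count
4. Maximum events in a window: 1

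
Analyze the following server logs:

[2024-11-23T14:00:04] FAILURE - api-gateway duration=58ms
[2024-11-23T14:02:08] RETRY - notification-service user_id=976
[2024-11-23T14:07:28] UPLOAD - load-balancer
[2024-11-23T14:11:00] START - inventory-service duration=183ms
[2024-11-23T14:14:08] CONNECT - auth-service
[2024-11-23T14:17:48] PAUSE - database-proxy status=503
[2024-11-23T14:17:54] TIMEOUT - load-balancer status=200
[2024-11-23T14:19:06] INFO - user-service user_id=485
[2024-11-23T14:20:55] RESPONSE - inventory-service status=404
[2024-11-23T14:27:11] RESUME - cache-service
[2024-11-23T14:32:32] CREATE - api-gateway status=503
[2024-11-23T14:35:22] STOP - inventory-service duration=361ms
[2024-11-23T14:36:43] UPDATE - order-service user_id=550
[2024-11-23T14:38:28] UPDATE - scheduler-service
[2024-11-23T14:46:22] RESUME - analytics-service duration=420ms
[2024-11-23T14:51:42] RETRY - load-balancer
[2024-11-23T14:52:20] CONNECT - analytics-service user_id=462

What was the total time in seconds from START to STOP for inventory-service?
1462

To calculate state duration:

1. Find START event for inventory-service: 2024-11-23T14:11:00
2. Find STOP event for inventory-service: 2024-11-23T14:35:22
3. Calculate duration: 2024-11-23T14:35:22 - 2024-11-23T14:11:00 = 1462 seconds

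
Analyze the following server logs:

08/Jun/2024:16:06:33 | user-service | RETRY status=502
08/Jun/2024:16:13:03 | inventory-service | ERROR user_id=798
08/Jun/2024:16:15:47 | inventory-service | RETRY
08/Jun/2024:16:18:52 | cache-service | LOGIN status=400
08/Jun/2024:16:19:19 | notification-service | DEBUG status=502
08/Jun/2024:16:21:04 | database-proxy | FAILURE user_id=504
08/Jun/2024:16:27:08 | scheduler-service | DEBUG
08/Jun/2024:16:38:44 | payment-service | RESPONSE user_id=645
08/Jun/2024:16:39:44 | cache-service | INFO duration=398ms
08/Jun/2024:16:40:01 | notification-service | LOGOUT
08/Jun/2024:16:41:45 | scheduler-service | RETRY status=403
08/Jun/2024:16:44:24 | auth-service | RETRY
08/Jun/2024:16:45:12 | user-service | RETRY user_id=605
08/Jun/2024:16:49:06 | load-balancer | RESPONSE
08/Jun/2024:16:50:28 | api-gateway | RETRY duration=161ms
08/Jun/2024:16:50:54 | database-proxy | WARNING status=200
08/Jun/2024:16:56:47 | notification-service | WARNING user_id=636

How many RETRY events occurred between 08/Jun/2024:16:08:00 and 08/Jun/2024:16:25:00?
1

To count events in the time window:

1. Window boundaries: 08/Jun/2024:16:08:00 to 08/Jun/2024:16:25:00
2. Filter for RETRY events within this window
3. Count matching events: 1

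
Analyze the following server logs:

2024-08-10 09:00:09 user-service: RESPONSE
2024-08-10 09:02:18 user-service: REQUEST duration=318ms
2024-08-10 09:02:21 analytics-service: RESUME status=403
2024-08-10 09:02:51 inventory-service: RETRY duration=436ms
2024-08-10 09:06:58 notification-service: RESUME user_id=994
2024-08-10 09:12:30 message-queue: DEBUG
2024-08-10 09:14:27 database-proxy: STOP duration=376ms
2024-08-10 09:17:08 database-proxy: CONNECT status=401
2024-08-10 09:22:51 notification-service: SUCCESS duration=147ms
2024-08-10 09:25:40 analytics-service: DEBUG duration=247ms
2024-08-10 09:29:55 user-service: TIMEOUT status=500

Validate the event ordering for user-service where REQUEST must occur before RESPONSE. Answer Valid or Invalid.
Invalid

To validate ordering:

1. Required order: REQUEST → RESPONSE
2. Rule: REQUEST must occur before RESPONSE
3. Check actual order of events for user-service
4. Result: Invalid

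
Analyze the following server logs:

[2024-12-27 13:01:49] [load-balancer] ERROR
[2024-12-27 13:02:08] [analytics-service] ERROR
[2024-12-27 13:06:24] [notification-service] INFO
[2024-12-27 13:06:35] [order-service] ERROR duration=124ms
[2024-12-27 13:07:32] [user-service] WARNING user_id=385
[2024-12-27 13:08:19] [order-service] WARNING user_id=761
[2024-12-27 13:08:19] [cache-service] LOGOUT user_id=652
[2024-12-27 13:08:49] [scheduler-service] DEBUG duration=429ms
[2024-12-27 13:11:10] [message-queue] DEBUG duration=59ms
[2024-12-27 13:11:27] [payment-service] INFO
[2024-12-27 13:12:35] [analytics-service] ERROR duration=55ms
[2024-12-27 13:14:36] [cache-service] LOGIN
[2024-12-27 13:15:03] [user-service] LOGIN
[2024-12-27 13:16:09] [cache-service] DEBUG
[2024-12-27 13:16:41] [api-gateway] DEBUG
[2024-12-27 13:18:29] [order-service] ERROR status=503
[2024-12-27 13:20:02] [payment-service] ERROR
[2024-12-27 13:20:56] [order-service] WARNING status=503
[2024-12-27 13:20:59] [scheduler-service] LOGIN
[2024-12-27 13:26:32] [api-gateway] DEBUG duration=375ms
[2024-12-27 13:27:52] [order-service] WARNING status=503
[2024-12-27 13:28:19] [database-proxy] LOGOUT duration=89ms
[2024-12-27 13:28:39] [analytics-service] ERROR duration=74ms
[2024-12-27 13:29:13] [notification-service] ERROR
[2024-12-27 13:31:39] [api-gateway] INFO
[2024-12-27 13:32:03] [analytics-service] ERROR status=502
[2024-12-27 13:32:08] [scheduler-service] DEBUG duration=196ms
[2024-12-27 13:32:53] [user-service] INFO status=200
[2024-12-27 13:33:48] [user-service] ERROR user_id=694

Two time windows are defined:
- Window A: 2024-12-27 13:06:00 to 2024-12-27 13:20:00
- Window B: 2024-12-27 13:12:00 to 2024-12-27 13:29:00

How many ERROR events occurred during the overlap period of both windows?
2

To find overlap events:

1. Window A: 2024-12-27 13:06:00 to 2024-12-27 13:20:00
2. Window B: 2024-12-27 13:12:00 to 2024-12-27 13:29:00
3. Overlap period: 2024-12-27 13:12:00 to 2024-12-27 13:20:00
4. Count ERROR events in overlap: 2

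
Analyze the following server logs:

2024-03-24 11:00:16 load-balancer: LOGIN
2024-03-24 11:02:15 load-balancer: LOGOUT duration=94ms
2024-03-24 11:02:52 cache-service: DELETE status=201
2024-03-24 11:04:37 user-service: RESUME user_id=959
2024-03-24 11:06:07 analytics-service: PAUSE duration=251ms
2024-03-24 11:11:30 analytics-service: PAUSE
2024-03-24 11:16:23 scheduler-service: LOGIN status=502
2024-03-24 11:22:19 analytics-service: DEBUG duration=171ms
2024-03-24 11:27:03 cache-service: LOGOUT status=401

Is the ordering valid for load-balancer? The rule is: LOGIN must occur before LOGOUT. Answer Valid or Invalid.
Valid

To validate ordering:

1. Required order: LOGIN → LOGOUT
2. Rule: LOGIN must occur before LOGOUT
3. Check actual order of events for load-balancer
4. Result: Valid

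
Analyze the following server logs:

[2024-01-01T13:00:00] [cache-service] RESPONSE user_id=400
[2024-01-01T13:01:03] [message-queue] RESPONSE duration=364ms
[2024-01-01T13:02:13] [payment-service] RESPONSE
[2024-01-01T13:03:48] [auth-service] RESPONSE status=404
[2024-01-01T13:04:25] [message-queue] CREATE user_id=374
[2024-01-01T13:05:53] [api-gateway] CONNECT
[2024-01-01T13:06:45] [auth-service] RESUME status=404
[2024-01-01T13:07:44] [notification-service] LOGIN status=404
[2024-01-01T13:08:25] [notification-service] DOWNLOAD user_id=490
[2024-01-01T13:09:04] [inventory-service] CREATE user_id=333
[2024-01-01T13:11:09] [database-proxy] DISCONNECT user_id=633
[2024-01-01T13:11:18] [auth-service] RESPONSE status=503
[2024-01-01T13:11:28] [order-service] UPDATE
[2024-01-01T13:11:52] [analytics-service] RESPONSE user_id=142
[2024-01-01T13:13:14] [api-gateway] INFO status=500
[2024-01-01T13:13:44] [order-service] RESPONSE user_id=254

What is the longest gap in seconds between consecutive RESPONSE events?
450

To find the longest gap:

1. Extract all RESPONSE events in chronological order
2. Calculate time differences between consecutive events
3. Find the maximum difference
4. Longest gap: 450 seconds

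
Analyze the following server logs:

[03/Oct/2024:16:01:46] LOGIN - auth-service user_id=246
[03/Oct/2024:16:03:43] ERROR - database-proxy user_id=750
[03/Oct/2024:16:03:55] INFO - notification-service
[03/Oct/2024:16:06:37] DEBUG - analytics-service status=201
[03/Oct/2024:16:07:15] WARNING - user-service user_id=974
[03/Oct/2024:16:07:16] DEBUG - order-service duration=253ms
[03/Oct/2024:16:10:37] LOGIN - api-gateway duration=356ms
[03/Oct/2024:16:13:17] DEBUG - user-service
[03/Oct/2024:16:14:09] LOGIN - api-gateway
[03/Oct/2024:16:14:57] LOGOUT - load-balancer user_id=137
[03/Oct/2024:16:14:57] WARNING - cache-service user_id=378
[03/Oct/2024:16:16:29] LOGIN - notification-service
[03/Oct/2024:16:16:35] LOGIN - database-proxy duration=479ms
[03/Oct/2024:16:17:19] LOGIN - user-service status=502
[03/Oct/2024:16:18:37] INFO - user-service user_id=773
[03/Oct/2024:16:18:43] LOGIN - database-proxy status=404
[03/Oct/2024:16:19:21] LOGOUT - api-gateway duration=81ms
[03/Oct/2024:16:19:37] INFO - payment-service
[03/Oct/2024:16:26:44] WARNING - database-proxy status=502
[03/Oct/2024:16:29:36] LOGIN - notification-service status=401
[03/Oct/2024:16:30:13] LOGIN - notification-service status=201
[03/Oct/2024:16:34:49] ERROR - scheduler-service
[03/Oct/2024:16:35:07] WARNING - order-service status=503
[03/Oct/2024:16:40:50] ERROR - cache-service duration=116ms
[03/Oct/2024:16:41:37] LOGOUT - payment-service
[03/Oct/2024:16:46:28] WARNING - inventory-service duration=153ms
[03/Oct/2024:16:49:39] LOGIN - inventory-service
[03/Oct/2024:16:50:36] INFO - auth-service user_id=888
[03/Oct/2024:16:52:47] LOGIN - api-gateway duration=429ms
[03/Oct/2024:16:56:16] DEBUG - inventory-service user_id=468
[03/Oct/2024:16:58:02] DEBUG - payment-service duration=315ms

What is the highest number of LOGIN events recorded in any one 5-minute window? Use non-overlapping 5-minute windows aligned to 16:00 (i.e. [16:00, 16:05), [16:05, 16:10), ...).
4

To find the burst window:

1. Divide the log period into non-overlapping 5-minute windows starting at 16:00
2. Count LOGIN events in each window
3. Find the window with maximum count
4. Maximum events in a window: 4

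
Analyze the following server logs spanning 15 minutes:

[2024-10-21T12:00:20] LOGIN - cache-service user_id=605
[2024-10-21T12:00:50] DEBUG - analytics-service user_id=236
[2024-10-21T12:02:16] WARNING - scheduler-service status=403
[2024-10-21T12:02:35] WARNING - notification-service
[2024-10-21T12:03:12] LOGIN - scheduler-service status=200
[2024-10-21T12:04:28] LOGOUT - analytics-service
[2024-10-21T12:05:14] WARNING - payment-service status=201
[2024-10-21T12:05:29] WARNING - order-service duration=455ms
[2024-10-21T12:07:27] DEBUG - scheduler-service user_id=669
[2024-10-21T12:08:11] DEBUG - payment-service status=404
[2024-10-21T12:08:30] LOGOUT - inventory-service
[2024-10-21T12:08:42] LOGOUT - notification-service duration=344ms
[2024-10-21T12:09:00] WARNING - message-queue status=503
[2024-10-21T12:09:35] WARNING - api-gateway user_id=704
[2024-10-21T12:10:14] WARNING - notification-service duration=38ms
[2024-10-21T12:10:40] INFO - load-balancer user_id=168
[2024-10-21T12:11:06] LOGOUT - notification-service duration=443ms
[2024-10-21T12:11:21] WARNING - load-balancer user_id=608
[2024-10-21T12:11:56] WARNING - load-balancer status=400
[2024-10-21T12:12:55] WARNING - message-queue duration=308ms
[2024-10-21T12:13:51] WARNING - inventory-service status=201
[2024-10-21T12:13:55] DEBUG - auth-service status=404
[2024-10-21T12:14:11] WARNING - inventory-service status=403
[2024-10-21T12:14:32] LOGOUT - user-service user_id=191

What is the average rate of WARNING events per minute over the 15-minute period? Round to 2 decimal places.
0.8

To calculate the rate:

1. Count total WARNING events: 12
2. Total time period: 15 minutes
3. Rate = 12 / 15 = 0.8 events per minute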